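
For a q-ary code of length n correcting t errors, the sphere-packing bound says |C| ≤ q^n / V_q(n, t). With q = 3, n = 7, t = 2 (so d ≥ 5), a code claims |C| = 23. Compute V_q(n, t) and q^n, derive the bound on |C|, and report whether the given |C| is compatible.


V_q(n, t) = 99, q^n = 2187, Hamming bound = 22, |C| = 23 > bound (violated).

Step 1: Compute V_q(n, t) = Σ_{j=0}^2 C(n, j) (q−1)^j.
  j = 0: C(7,0)·(2)^0 = 1·1 = 1.
  j = 1: C(7,1)·(2)^1 = 7·2 = 14.
  j = 2: C(7,2)·(2)^2 = 21·4 = 84.
  V_q(n, t) = 1 + 14 + 84 = 99.
Step 2: q^n = 3^7 = 2187.
Step 3: Hamming bound ⌊q^n / V_q(n,t)⌋ = ⌊2187/99⌋ = 22.
Step 4: Compare |C| = 23 to 22: violated.
The claimed |C| lies above the Hamming bound, so no 3-ary code of length 7 with d ≥ 5 can have 23 codewords.


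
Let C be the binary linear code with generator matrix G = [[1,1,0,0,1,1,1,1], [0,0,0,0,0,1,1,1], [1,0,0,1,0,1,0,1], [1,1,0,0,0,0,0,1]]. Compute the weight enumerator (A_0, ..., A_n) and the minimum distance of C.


Weight distribution: A_0 = 1, A_2 = 1, A_3 = 6, A_4 = 5, A_5 = 2, A_6 = 1. Minimum distance d = 2.

Enumerate all 2^4 = 16 messages m ∈ F_2^4.
For each, compute codeword c = mG in F_2^8, then tally its weight.
  m = 0000 → c = 00000000, weight = 0.
  m = 1000 → c = 11001111, weight = 6.
  m = 0100 → c = 00000111, weight = 3.
  m = 1100 → c = 11001000, weight = 3.
  m = 0010 → c = 10010101, weight = 4.
  m = 1010 → c = 01011010, weight = 4.
  m = 0110 → c = 10010010, weight = 3.
  m = 1110 → c = 01011101, weight = 5.
  m = 0001 → c = 11000001, weight = 3.
  m = 1001 → c = 00001110, weight = 3.
  m = 0101 → c = 11000110, weight = 4.
  m = 1101 → c = 00001001, weight = 2.
  m = 0011 → c = 01010100, weight = 3.
  m = 1011 → c = 10011011, weight = 5.
  m = 0111 → c = 01010011, weight = 4.
  m = 1111 → c = 10011100, weight = 4.
Tally weights:
  weight 0: 1 codewords.
  weight 2: 1 codewords.
  weight 3: 6 codewords.
  weight 4: 5 codewords.
  weight 5: 2 codewords.
  weight 6: 1 codewords.
Minimum distance d = smallest w > 0 with A_w > 0 = 2.
Sanity: Σ A_w = 16 = 2^4 = 16 ✓.


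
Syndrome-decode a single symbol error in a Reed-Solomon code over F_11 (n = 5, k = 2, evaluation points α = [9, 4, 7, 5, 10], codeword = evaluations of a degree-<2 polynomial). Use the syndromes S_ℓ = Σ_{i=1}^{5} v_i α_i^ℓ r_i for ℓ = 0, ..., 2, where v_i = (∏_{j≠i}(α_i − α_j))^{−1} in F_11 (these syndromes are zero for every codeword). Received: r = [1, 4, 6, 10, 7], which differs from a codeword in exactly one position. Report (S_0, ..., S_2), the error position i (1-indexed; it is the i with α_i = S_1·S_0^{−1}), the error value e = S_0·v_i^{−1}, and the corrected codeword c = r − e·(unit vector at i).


S = (2, 3, 10), error at position 3, error magnitude e = 6, c = [1, 4, 0, 10, 7].

Step 1: column multipliers v_i = (∏_{j≠i}(α_i − α_j))^{−1} mod 11.
  i = 1 (α = 9): (9−4)(9−7)(9−5)(9−10) = 5·2·4·(−1) = −40 ≡ 4, so v_1 = 4^{−1} = 3 (mod 11).
  i = 2 (α = 4): (4−9)(4−7)(4−5)(4−10) = (−5)·(−3)·(−1)·(−6) = 90 ≡ 2, so v_2 = 2^{−1} = 6 (mod 11).
  i = 3 (α = 7): (7−9)(7−4)(7−5)(7−10) = (−2)·3·2·(−3) = 36 ≡ 3, so v_3 = 3^{−1} = 4 (mod 11).
  i = 4 (α = 5): (5−9)(5−4)(5−7)(5−10) = (−4)·1·(−2)·(−5) = −40 ≡ 4, so v_4 = 4^{−1} = 3 (mod 11).
  i = 5 (α = 10): (10−9)(10−4)(10−7)(10−5) = 1·6·3·5 = 90 ≡ 2, so v_5 = 2^{−1} = 6 (mod 11).
  v = [3, 6, 4, 3, 6].
Step 2: syndromes of r = [1, 4, 6, 10, 7] (all sums mod 11).
  S_0 = Σ v_i r_i = 3·1 + 6·4 + 4·6 + 3·10 + 6·7 = 123 ≡ 2.
  S_1 = Σ v_i α_i r_i = 3·9·1 + 6·4·4 + 4·7·6 + 3·5·10 + 6·10·7 = 861 ≡ 3.
  α_i^2 mod 11 = [4, 5, 5, 3, 1].
  S_2 = Σ v_i α_i^2 r_i = 3·4·1 + 6·5·4 + 4·5·6 + 3·3·10 + 6·1·7 = 384 ≡ 10.
  S = (2, 3, 10) ≠ 0, so r is not a codeword (an error is present).
Step 3: locate the error. For a single error e at position i, S_ℓ = v_i·e·α_i^ℓ, so α_err = S_1/S_0.
  S_0^{−1} = 2^{−1} = 6 (mod 11), so α_err = 3·6 = 18 ≡ 7 = α_3. Error position i = 3.
  Consistency check: S_2/S_1 = 10·4 = 40 ≡ 7 = α_err ✓ (single-error assumption holds).
Step 4: error magnitude e = S_0/v_3 = S_0·∏_{j≠3}(α_3 − α_j) = 2·3 = 6 ≡ 6 (mod 11).
Step 5: correct position 3: c_3 = r_3 − e = 6 − 6 ≡ 0 (mod 11). Hence c = [1, 4, 0, 10, 7].
  Check: interpolating c through the α_i gives m(x) = 2 + 6·x (degree < 2) with m(α_i) = c_i for every i, so c is indeed a codeword.


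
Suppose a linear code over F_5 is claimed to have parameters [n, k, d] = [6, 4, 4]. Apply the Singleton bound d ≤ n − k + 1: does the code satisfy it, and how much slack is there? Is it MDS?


Singleton RHS = n − k + 1 = 3, slack = -1, bound violated (no such code; not MDS).

Singleton bound: d ≤ n − k + 1.
Here n = 6, k = 4, so n − k + 1 = 3.
Given d = 4, check d ≤ 3: NO.
Slack = (n − k + 1) − d = -1.
The slack is negative: d = 4 exceeds n − k + 1 = 3 by 1, so the Singleton bound is violated and no linear [6, 4, 4]_5 code can exist. In particular it is not MDS (MDS requires d = n − k + 1 exactly).
Description: the claimed parameters are [6, 4, 4]_5; such a code would be impossible (violates the Singleton bound).


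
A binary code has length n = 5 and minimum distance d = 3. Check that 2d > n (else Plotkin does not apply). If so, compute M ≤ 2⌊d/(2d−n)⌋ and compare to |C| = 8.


Plotkin bound M ≤ 6; given |C| = 8 > bound (violated).

Check applicability: 2d = 6, n = 5.
2d − n = 1 > 0, so Plotkin applies.
Compute d/(2d−n) = 3/1 ≈ 3.0000.
⌊d/(2d−n)⌋ = 3.
Plotkin bound: M ≤ 2·3 = 6.
Given |C| = 8, check: VIOLATED.
This |C| is above the Plotkin bound, so no binary code with n = 5, d = 3 and 8 codewords exists.


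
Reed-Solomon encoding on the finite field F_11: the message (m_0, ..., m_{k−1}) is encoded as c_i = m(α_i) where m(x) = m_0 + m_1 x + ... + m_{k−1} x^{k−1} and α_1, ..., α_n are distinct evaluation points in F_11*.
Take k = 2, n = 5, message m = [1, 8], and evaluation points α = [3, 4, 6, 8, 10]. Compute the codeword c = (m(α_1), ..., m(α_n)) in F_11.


c = [3, 0, 5, 10, 4]

Message polynomial: m(x) = 1 + 8·x (mod 11).
For each evaluation point α_i, compute m(α_i) mod 11:
  α_1 = 3: Horner steps 8 → 3, so m(3) = 3.
  α_2 = 4: Horner steps 8 → 0, so m(4) = 0.
  α_3 = 6: Horner steps 8 → 5, so m(6) = 5.
  α_4 = 8: Horner steps 8 → 10, so m(8) = 10.
  α_5 = 10: Horner steps 8 → 4, so m(10) = 4.
Codeword c = [3, 0, 5, 10, 4] ∈ F_11^5.


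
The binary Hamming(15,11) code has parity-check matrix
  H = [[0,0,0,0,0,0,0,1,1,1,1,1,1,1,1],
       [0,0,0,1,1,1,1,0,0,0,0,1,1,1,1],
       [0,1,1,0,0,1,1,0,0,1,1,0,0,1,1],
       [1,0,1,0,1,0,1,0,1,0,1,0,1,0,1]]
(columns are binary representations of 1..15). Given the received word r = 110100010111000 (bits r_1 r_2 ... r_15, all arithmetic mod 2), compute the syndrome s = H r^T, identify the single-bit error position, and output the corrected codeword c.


s = (0, 0, 1, 0)^T, error position = 2, corrected codeword c = 100100010111000

Compute s = H r^T mod 2 one row at a time:
  s_1 = 1 + 0 + 1 + 1 + 1 + 0 + 0 + 0 = 4 ≡ 0 (mod 2).
  s_2 = 1 + 0 + 0 + 0 + 1 + 0 + 0 + 0 = 2 ≡ 0 (mod 2).
  s_3 = 1 + 0 + 0 + 0 + 1 + 1 + 0 + 0 = 3 ≡ 1 (mod 2).
  s_4 = 1 + 0 + 0 + 0 + 0 + 1 + 0 + 0 = 2 ≡ 0 (mod 2).
s = (0, 0, 1, 0)^T — this equals column 2 of H (binary 0010), so error is at position 2.
Correct: flip bit 2 of r = 110100010111000 to get c = 100100010111000.


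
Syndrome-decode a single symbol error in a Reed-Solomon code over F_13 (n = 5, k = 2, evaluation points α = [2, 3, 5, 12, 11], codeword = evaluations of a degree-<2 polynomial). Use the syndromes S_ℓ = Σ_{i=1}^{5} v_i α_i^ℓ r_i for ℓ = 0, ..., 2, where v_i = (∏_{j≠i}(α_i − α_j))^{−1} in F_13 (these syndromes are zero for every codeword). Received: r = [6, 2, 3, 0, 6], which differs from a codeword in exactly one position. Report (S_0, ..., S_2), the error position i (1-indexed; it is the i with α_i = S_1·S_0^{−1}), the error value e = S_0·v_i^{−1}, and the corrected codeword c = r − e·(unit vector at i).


S = (5, 10, 7), error at position 1, error magnitude e = 11, c = [8, 2, 3, 0, 6].

Step 1: column multipliers v_i = (∏_{j≠i}(α_i − α_j))^{−1} mod 13.
  i = 1 (α = 2): (2−3)(2−5)(2−12)(2−11) = (−1)·(−3)·(−10)·(−9) = 270 ≡ 10, so v_1 = 10^{−1} = 4 (mod 13).
  i = 2 (α = 3): (3−2)(3−5)(3−12)(3−11) = 1·(−2)·(−9)·(−8) = −144 ≡ 12, so v_2 = 12^{−1} = 12 (mod 13).
  i = 3 (α = 5): (5−2)(5−3)(5−12)(5−11) = 3·2·(−7)·(−6) = 252 ≡ 5, so v_3 = 5^{−1} = 8 (mod 13).
  i = 4 (α = 12): (12−2)(12−3)(12−5)(12−11) = 10·9·7·1 = 630 ≡ 6, so v_4 = 6^{−1} = 11 (mod 13).
  i = 5 (α = 11): (11−2)(11−3)(11−5)(11−12) = 9·8·6·(−1) = −432 ≡ 10, so v_5 = 10^{−1} = 4 (mod 13).
  v = [4, 12, 8, 11, 4].
Step 2: syndromes of r = [6, 2, 3, 0, 6] (all sums mod 13).
  S_0 = Σ v_i r_i = 4·6 + 12·2 + 8·3 + 11·0 + 4·6 = 96 ≡ 5.
  S_1 = Σ v_i α_i r_i = 4·2·6 + 12·3·2 + 8·5·3 + 11·12·0 + 4·11·6 = 504 ≡ 10.
  α_i^2 mod 13 = [4, 9, 12, 1, 4].
  S_2 = Σ v_i α_i^2 r_i = 4·4·6 + 12·9·2 + 8·12·3 + 11·1·0 + 4·4·6 = 696 ≡ 7.
  S = (5, 10, 7) ≠ 0, so r is not a codeword (an error is present).
Step 3: locate the error. For a single error e at position i, S_ℓ = v_i·e·α_i^ℓ, so α_err = S_1/S_0.
  S_0^{−1} = 5^{−1} = 8 (mod 13), so α_err = 10·8 = 80 ≡ 2 = α_1. Error position i = 1.
  Consistency check: S_2/S_1 = 7·4 = 28 ≡ 2 = α_err ✓ (single-error assumption holds).
Step 4: error magnitude e = S_0/v_1 = S_0·∏_{j≠1}(α_1 − α_j) = 5·10 = 50 ≡ 11 (mod 13).
Step 5: correct position 1: c_1 = r_1 − e = 6 − 11 ≡ 8 (mod 13). Hence c = [8, 2, 3, 0, 6].
  Check: interpolating c through the α_i gives m(x) = 7 + 7·x (degree < 2) with m(α_i) = c_i for every i, so c is indeed a codeword.


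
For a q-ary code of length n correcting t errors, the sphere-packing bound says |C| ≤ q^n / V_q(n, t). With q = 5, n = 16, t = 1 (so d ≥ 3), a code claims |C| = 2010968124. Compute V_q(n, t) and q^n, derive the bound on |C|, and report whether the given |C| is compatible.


V_q(n, t) = 65, q^n = 152587890625, Hamming bound = 2347506009, |C| = 2010968124 ≤ bound (satisfied).

Step 1: Compute V_q(n, t) = Σ_{j=0}^1 C(n, j) (q−1)^j.
  j = 0: C(16,0)·(4)^0 = 1·1 = 1.
  j = 1: C(16,1)·(4)^1 = 16·4 = 64.
  V_q(n, t) = 1 + 64 = 65.
Step 2: q^n = 5^16 = 152587890625.
Step 3: Hamming bound ⌊q^n / V_q(n,t)⌋ = ⌊152587890625/65⌋ = 2347506009.
Step 4: Compare |C| = 2010968124 to 2347506009: satisfied.
The claimed |C| lies below the Hamming bound.


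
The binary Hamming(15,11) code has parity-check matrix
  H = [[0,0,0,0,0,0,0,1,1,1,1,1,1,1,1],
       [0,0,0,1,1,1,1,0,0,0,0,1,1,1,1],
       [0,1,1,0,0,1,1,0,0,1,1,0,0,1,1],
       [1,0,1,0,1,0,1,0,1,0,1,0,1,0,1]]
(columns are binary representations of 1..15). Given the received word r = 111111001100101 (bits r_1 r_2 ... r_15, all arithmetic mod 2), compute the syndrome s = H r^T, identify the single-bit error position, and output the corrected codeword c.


s = (0, 1, 1, 0)^T, error position = 6, corrected codeword c = 111110001100101

Compute s = H r^T mod 2 one row at a time:
  s_1 = 0 + 1 + 1 + 0 + 0 + 1 + 0 + 1 = 4 ≡ 0 (mod 2).
  s_2 = 1 + 1 + 1 + 0 + 0 + 1 + 0 + 1 = 5 ≡ 1 (mod 2).
  s_3 = 1 + 1 + 1 + 0 + 1 + 0 + 0 + 1 = 5 ≡ 1 (mod 2).
  s_4 = 1 + 1 + 1 + 0 + 1 + 0 + 1 + 1 = 6 ≡ 0 (mod 2).
s = (0, 1, 1, 0)^T — this equals column 6 of H (binary 0110), so error is at position 6.
Correct: flip bit 6 of r = 111111001100101 to get c = 111110001100101.


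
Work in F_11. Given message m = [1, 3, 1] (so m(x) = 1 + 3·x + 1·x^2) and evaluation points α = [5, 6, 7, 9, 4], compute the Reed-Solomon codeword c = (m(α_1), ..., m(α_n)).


c = [8, 0, 5, 10, 7]

Message polynomial: m(x) = 1 + 3·x + 1·x^2 (mod 11).
For each evaluation point α_i, compute m(α_i) mod 11:
  α_1 = 5: Horner steps 1 → 8 → 8, so m(5) = 8.
  α_2 = 6: Horner steps 1 → 9 → 0, so m(6) = 0.
  α_3 = 7: Horner steps 1 → 10 → 5, so m(7) = 5.
  α_4 = 9: Horner steps 1 → 1 → 10, so m(9) = 10.
  α_5 = 4: Horner steps 1 → 7 → 7, so m(4) = 7.
Codeword c = [8, 0, 5, 10, 7] ∈ F_11^5.


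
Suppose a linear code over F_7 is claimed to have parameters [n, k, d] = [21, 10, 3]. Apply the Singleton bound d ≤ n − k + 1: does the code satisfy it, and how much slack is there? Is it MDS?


Singleton RHS = n − k + 1 = 12, slack = 9, bound satisfied, not MDS.

Singleton bound: d ≤ n − k + 1.
Here n = 21, k = 10, so n − k + 1 = 12.
Given d = 3, check d ≤ 12: YES.
Slack = (n − k + 1) − d = 9.
The code is NOT MDS (slack = 9 > 0).
Description: the claimed parameters are [21, 10, 3]_7; such a code would be non-MDS.


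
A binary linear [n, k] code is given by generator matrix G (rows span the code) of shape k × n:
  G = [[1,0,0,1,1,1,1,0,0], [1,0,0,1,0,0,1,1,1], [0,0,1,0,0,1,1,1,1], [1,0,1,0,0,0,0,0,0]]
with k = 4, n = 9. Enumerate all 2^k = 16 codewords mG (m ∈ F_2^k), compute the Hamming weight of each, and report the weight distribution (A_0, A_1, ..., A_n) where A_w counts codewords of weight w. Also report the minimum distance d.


Weight distribution: A_0 = 1, A_2 = 2, A_3 = 2, A_4 = 3, A_5 = 6, A_6 = 2. Minimum distance d = 2.

Enumerate all 2^4 = 16 messages m ∈ F_2^4.
For each, compute codeword c = mG in F_2^9, then tally its weight.
  m = 0000 → c = 000000000, weight = 0.
  m = 1000 → c = 100111100, weight = 5.
  m = 0100 → c = 100100111, weight = 5.
  m = 1100 → c = 000011011, weight = 4.
  m = 0010 → c = 001001111, weight = 5.
  m = 1010 → c = 101110011, weight = 6.
  m = 0110 → c = 101101000, weight = 4.
  m = 1110 → c = 001010100, weight = 3.
  m = 0001 → c = 101000000, weight = 2.
  m = 1001 → c = 001111100, weight = 5.
  m = 0101 → c = 001100111, weight = 5.
  m = 1101 → c = 101011011, weight = 6.
  m = 0011 → c = 100001111, weight = 5.
  m = 1011 → c = 000110011, weight = 4.
  m = 0111 → c = 000101000, weight = 2.
  m = 1111 → c = 100010100, weight = 3.
Tally weights:
  weight 0: 1 codewords.
  weight 2: 2 codewords.
  weight 3: 2 codewords.
  weight 4: 3 codewords.
  weight 5: 6 codewords.
  weight 6: 2 codewords.
Minimum distance d = smallest w > 0 with A_w > 0 = 2.
Sanity: Σ A_w = 16 = 2^4 = 16 ✓.


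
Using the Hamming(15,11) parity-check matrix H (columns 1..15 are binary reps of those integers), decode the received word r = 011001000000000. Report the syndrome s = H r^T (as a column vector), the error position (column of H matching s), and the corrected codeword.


s = (0, 1, 1, 1)^T, error position = 7, corrected codeword c = 011001100000000

Compute s = H r^T mod 2 one row at a time:
  s_1 = 0 + 0 + 0 + 0 + 0 + 0 + 0 + 0 = 0 ≡ 0 (mod 2).
  s_2 = 0 + 0 + 1 + 0 + 0 + 0 + 0 + 0 = 1 ≡ 1 (mod 2).
  s_3 = 1 + 1 + 1 + 0 + 0 + 0 + 0 + 0 = 3 ≡ 1 (mod 2).
  s_4 = 0 + 1 + 0 + 0 + 0 + 0 + 0 + 0 = 1 ≡ 1 (mod 2).
s = (0, 1, 1, 1)^T — this equals column 7 of H (binary 0111), so error is at position 7.
Correct: flip bit 7 of r = 011001000000000 to get c = 011001100000000.


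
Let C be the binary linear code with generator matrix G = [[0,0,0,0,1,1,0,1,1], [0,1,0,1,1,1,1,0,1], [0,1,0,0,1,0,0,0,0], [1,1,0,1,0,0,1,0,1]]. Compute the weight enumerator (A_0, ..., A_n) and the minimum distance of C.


Weight distribution: A_0 = 1, A_2 = 1, A_3 = 3, A_4 = 5, A_5 = 4, A_6 = 1, A_7 = 1. Minimum distance d = 2.

Enumerate all 2^4 = 16 messages m ∈ F_2^4.
For each, compute codeword c = mG in F_2^9, then tally its weight.
  m = 0000 → c = 000000000, weight = 0.
  m = 1000 → c = 000011011, weight = 4.
  m = 0100 → c = 010111101, weight = 6.
  m = 1100 → c = 010100110, weight = 4.
  m = 0010 → c = 010010000, weight = 2.
  m = 1010 → c = 010001011, weight = 4.
  m = 0110 → c = 000101101, weight = 4.
  m = 1110 → c = 000110110, weight = 4.
  m = 0001 → c = 110100101, weight = 5.
  m = 1001 → c = 110111110, weight = 7.
  m = 0101 → c = 100011000, weight = 3.
  m = 1101 → c = 100000011, weight = 3.
  m = 0011 → c = 100110101, weight = 5.
  m = 1011 → c = 100101110, weight = 5.
  m = 0111 → c = 110001000, weight = 3.
  m = 1111 → c = 110010011, weight = 5.
Tally weights:
  weight 0: 1 codewords.
  weight 2: 1 codewords.
  weight 3: 3 codewords.
  weight 4: 5 codewords.
  weight 5: 4 codewords.
  weight 6: 1 codewords.
  weight 7: 1 codewords.
Minimum distance d = smallest w > 0 with A_w > 0 = 2.
Sanity: Σ A_w = 16 = 2^4 = 16 ✓.


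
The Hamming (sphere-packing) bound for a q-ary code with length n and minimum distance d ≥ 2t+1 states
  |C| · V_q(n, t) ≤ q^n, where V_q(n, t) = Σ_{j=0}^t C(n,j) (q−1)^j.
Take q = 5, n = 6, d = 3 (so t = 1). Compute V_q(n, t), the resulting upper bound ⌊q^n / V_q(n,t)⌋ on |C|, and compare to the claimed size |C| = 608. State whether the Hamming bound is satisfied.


V_q(n, t) = 25, q^n = 15625, Hamming bound = 625, |C| = 608 ≤ bound (satisfied).

Step 1: Compute V_q(n, t) = Σ_{j=0}^1 C(n, j) (q−1)^j.
  j = 0: C(6,0)·(4)^0 = 1·1 = 1.
  j = 1: C(6,1)·(4)^1 = 6·4 = 24.
  V_q(n, t) = 1 + 24 = 25.
Step 2: q^n = 5^6 = 15625.
Step 3: Hamming bound ⌊q^n / V_q(n,t)⌋ = ⌊15625/25⌋ = 625.
Step 4: Compare |C| = 608 to 625: satisfied.
The claimed |C| lies below the Hamming bound.


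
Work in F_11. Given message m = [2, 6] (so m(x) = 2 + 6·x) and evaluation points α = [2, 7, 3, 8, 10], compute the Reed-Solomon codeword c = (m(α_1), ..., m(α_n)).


c = [3, 0, 9, 6, 7]

Message polynomial: m(x) = 2 + 6·x (mod 11).
For each evaluation point α_i, compute m(α_i) mod 11:
  α_1 = 2: Horner steps 6 → 3, so m(2) = 3.
  α_2 = 7: Horner steps 6 → 0, so m(7) = 0.
  α_3 = 3: Horner steps 6 → 9, so m(3) = 9.
  α_4 = 8: Horner steps 6 → 6, so m(8) = 6.
  α_5 = 10: Horner steps 6 → 7, so m(10) = 7.
Codeword c = [3, 0, 9, 6, 7] ∈ F_11^5.


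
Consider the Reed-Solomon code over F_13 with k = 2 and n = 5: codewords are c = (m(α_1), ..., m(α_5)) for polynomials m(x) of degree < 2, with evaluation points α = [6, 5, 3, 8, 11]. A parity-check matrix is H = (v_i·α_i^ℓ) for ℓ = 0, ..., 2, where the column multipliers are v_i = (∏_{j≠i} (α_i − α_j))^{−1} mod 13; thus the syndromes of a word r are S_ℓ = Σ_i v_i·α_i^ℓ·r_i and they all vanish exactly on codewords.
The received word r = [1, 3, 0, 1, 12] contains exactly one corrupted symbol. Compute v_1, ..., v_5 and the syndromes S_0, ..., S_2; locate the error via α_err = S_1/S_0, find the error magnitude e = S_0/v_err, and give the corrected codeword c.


S = (4, 11, 1), error at position 1, error magnitude e = 3, c = [11, 3, 0, 1, 12].

Step 1: column multipliers v_i = (∏_{j≠i}(α_i − α_j))^{−1} mod 13.
  i = 1 (α = 6): (6−5)(6−3)(6−8)(6−11) = 1·3·(−2)·(−5) = 30 ≡ 4, so v_1 = 4^{−1} = 10 (mod 13).
  i = 2 (α = 5): (5−6)(5−3)(5−8)(5−11) = (−1)·2·(−3)·(−6) = −36 ≡ 3, so v_2 = 3^{−1} = 9 (mod 13).
  i = 3 (α = 3): (3−6)(3−5)(3−8)(3−11) = (−3)·(−2)·(−5)·(−8) = 240 ≡ 6, so v_3 = 6^{−1} = 11 (mod 13).
  i = 4 (α = 8): (8−6)(8−5)(8−3)(8−11) = 2·3·5·(−3) = −90 ≡ 1, so v_4 = 1^{−1} = 1 (mod 13).
  i = 5 (α = 11): (11−6)(11−5)(11−3)(11−8) = 5·6·8·3 = 720 ≡ 5, so v_5 = 5^{−1} = 8 (mod 13).
  v = [10, 9, 11, 1, 8].
Step 2: syndromes of r = [1, 3, 0, 1, 12] (all sums mod 13).
  S_0 = Σ v_i r_i = 10·1 + 9·3 + 11·0 + 1·1 + 8·12 = 134 ≡ 4.
  S_1 = Σ v_i α_i r_i = 10·6·1 + 9·5·3 + 11·3·0 + 1·8·1 + 8·11·12 = 1259 ≡ 11.
  α_i^2 mod 13 = [10, 12, 9, 12, 4].
  S_2 = Σ v_i α_i^2 r_i = 10·10·1 + 9·12·3 + 11·9·0 + 1·12·1 + 8·4·12 = 820 ≡ 1.
  S = (4, 11, 1) ≠ 0, so r is not a codeword (an error is present).
Step 3: locate the error. For a single error e at position i, S_ℓ = v_i·e·α_i^ℓ, so α_err = S_1/S_0.
  S_0^{−1} = 4^{−1} = 10 (mod 13), so α_err = 11·10 = 110 ≡ 6 = α_1. Error position i = 1.
  Consistency check: S_2/S_1 = 1·6 = 6 ≡ 6 = α_err ✓ (single-error assumption holds).
Step 4: error magnitude e = S_0/v_1 = S_0·∏_{j≠1}(α_1 − α_j) = 4·4 = 16 ≡ 3 (mod 13).
Step 5: correct position 1: c_1 = r_1 − e = 1 − 3 ≡ 11 (mod 13). Hence c = [11, 3, 0, 1, 12].
  Check: interpolating c through the α_i gives m(x) = 2 + 8·x (degree < 2) with m(α_i) = c_i for every i, so c is indeed a codeword.


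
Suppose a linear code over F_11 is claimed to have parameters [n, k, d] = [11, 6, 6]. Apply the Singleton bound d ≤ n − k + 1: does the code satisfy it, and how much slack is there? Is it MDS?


Singleton RHS = n − k + 1 = 6, slack = 0, bound satisfied, MDS.

Singleton bound: d ≤ n − k + 1.
Here n = 11, k = 6, so n − k + 1 = 6.
Given d = 6, check d ≤ 6: YES.
Slack = (n − k + 1) − d = 0.
The code is MDS (slack = 0).
Description: the claimed parameters are [11, 6, 6]_11; such a code would be MDS (meets Singleton bound).


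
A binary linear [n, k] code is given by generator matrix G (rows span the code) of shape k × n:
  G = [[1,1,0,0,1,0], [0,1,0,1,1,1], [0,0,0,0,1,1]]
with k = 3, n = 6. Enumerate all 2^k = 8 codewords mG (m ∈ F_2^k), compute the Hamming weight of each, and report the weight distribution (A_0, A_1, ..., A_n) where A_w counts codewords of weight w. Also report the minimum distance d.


Weight distribution: A_0 = 1, A_2 = 2, A_3 = 4, A_4 = 1. Minimum distance d = 2.

Enumerate all 2^3 = 8 messages m ∈ F_2^3.
For each, compute codeword c = mG in F_2^6, then tally its weight.
  m = 000 → c = 000000, weight = 0.
  m = 100 → c = 110010, weight = 3.
  m = 010 → c = 010111, weight = 4.
  m = 110 → c = 100101, weight = 3.
  m = 001 → c = 000011, weight = 2.
  m = 101 → c = 110001, weight = 3.
  m = 011 → c = 010100, weight = 2.
  m = 111 → c = 100110, weight = 3.
Tally weights:
  weight 0: 1 codewords.
  weight 2: 2 codewords.
  weight 3: 4 codewords.
  weight 4: 1 codewords.
Minimum distance d = smallest w > 0 with A_w > 0 = 2.
Sanity: Σ A_w = 8 = 2^3 = 8 ✓.


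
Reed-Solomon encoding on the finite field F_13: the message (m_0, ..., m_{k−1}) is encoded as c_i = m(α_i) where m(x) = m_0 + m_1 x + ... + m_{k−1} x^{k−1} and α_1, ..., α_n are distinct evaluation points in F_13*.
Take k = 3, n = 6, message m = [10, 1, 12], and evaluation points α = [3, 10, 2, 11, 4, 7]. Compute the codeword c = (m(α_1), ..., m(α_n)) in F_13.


c = [4, 11, 8, 4, 11, 7]

Message polynomial: m(x) = 10 + 1·x + 12·x^2 (mod 13).
For each evaluation point α_i, compute m(α_i) mod 13:
  α_1 = 3: Horner steps 12 → 11 → 4, so m(3) = 4.
  α_2 = 10: Horner steps 12 → 4 → 11, so m(10) = 11.
  α_3 = 2: Horner steps 12 → 12 → 8, so m(2) = 8.
  α_4 = 11: Horner steps 12 → 3 → 4, so m(11) = 4.
  α_5 = 4: Horner steps 12 → 10 → 11, so m(4) = 11.
  α_6 = 7: Horner steps 12 → 7 → 7, so m(7) = 7.
Codeword c = [4, 11, 8, 4, 11, 7] ∈ F_13^6.


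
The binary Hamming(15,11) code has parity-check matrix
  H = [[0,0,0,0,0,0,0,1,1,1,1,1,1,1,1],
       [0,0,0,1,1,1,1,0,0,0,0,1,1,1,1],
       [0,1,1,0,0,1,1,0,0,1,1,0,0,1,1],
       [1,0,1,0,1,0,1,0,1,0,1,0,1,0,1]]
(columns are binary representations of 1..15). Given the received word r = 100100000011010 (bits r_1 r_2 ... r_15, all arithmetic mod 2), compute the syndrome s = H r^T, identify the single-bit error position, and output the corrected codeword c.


s = (1, 1, 0, 0)^T, error position = 12, corrected codeword c = 100100000010010

Compute s = H r^T mod 2 one row at a time:
  s_1 = 0 + 0 + 0 + 1 + 1 + 0 + 1 + 0 = 3 ≡ 1 (mod 2).
  s_2 = 1 + 0 + 0 + 0 + 1 + 0 + 1 + 0 = 3 ≡ 1 (mod 2).
  s_3 = 0 + 0 + 0 + 0 + 0 + 1 + 1 + 0 = 2 ≡ 0 (mod 2).
  s_4 = 1 + 0 + 0 + 0 + 0 + 1 + 0 + 0 = 2 ≡ 0 (mod 2).
s = (1, 1, 0, 0)^T — this equals column 12 of H (binary 1100), so error is at position 12.
Correct: flip bit 12 of r = 100100000011010 to get c = 100100000010010.


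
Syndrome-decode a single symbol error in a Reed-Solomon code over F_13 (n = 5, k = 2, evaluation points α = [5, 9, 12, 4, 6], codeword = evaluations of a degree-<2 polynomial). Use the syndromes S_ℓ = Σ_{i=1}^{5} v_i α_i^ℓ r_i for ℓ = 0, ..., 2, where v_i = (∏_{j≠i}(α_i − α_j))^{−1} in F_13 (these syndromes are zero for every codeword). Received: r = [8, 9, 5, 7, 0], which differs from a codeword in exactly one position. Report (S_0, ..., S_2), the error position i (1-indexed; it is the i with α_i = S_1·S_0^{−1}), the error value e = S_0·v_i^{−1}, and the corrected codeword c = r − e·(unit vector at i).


S = (1, 5, 12), error at position 1, error magnitude e = 11, c = [10, 9, 5, 7, 0].

Step 1: column multipliers v_i = (∏_{j≠i}(α_i − α_j))^{−1} mod 13.
  i = 1 (α = 5): (5−9)(5−12)(5−4)(5−6) = (−4)·(−7)·1·(−1) = −28 ≡ 11, so v_1 = 11^{−1} = 6 (mod 13).
  i = 2 (α = 9): (9−5)(9−12)(9−4)(9−6) = 4·(−3)·5·3 = −180 ≡ 2, so v_2 = 2^{−1} = 7 (mod 13).
  i = 3 (α = 12): (12−5)(12−9)(12−4)(12−6) = 7·3·8·6 = 1008 ≡ 7, so v_3 = 7^{−1} = 2 (mod 13).
  i = 4 (α = 4): (4−5)(4−9)(4−12)(4−6) = (−1)·(−5)·(−8)·(−2) = 80 ≡ 2, so v_4 = 2^{−1} = 7 (mod 13).
  i = 5 (α = 6): (6−5)(6−9)(6−12)(6−4) = 1·(−3)·(−6)·2 = 36 ≡ 10, so v_5 = 10^{−1} = 4 (mod 13).
  v = [6, 7, 2, 7, 4].
Step 2: syndromes of r = [8, 9, 5, 7, 0] (all sums mod 13).
  S_0 = Σ v_i r_i = 6·8 + 7·9 + 2·5 + 7·7 + 4·0 = 170 ≡ 1.
  S_1 = Σ v_i α_i r_i = 6·5·8 + 7·9·9 + 2·12·5 + 7·4·7 + 4·6·0 = 1123 ≡ 5.
  α_i^2 mod 13 = [12, 3, 1, 3, 10].
  S_2 = Σ v_i α_i^2 r_i = 6·12·8 + 7·3·9 + 2·1·5 + 7·3·7 + 4·10·0 = 922 ≡ 12.
  S = (1, 5, 12) ≠ 0, so r is not a codeword (an error is present).
Step 3: locate the error. For a single error e at position i, S_ℓ = v_i·e·α_i^ℓ, so α_err = S_1/S_0.
  S_0^{−1} = 1^{−1} = 1 (mod 13), so α_err = 5·1 = 5 ≡ 5 = α_1. Error position i = 1.
  Consistency check: S_2/S_1 = 12·8 = 96 ≡ 5 = α_err ✓ (single-error assumption holds).
Step 4: error magnitude e = S_0/v_1 = S_0·∏_{j≠1}(α_1 − α_j) = 1·11 = 11 ≡ 11 (mod 13).
Step 5: correct position 1: c_1 = r_1 − e = 8 − 11 ≡ 10 (mod 13). Hence c = [10, 9, 5, 7, 0].
  Check: interpolating c through the α_i gives m(x) = 8 + 3·x (degree < 2) with m(α_i) = c_i for every i, so c is indeed a codeword.


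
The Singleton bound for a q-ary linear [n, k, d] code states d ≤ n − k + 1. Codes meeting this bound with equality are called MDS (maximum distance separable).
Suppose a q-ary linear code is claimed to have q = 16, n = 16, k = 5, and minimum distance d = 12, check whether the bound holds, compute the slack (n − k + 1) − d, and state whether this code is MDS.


Singleton RHS = n − k + 1 = 12, slack = 0, bound satisfied, MDS.

Singleton bound: d ≤ n − k + 1.
Here n = 16, k = 5, so n − k + 1 = 12.
Given d = 12, check d ≤ 12: YES.
Slack = (n − k + 1) − d = 0.
The code is MDS (slack = 0).
Description: the claimed parameters are [16, 5, 12]_16; such a code would be MDS (meets Singleton bound).


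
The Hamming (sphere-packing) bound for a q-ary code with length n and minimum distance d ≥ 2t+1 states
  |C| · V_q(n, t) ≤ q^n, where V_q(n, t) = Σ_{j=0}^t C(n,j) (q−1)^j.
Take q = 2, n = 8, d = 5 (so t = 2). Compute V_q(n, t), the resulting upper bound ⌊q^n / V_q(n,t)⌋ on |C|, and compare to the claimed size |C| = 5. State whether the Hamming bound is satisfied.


V_q(n, t) = 37, q^n = 256, Hamming bound = 6, |C| = 5 ≤ bound (satisfied).

Step 1: Compute V_q(n, t) = Σ_{j=0}^2 C(n, j) (q−1)^j.
  j = 0: C(8,0)·(1)^0 = 1·1 = 1.
  j = 1: C(8,1)·(1)^1 = 8·1 = 8.
  j = 2: C(8,2)·(1)^2 = 28·1 = 28.
  V_q(n, t) = 1 + 8 + 28 = 37.
Step 2: q^n = 2^8 = 256.
Step 3: Hamming bound ⌊q^n / V_q(n,t)⌋ = ⌊256/37⌋ = 6.
Step 4: Compare |C| = 5 to 6: satisfied.
The claimed |C| lies below the Hamming bound.


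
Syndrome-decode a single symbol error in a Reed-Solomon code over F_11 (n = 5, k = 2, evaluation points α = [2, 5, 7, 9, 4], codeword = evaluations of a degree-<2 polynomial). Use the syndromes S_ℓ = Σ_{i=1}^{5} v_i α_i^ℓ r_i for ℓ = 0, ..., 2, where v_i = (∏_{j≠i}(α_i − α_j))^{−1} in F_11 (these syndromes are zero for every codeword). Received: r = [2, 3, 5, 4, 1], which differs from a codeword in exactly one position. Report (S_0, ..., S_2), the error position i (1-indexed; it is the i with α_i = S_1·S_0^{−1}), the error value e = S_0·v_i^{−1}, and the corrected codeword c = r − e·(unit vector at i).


S = (4, 9, 1), error at position 2, error magnitude e = 8, c = [2, 6, 5, 4, 1].

Step 1: column multipliers v_i = (∏_{j≠i}(α_i − α_j))^{−1} mod 11.
  i = 1 (α = 2): (2−5)(2−7)(2−9)(2−4) = (−3)·(−5)·(−7)·(−2) = 210 ≡ 1, so v_1 = 1^{−1} = 1 (mod 11).
  i = 2 (α = 5): (5−2)(5−7)(5−9)(5−4) = 3·(−2)·(−4)·1 = 24 ≡ 2, so v_2 = 2^{−1} = 6 (mod 11).
  i = 3 (α = 7): (7−2)(7−5)(7−9)(7−4) = 5·2·(−2)·3 = −60 ≡ 6, so v_3 = 6^{−1} = 2 (mod 11).
  i = 4 (α = 9): (9−2)(9−5)(9−7)(9−4) = 7·4·2·5 = 280 ≡ 5, so v_4 = 5^{−1} = 9 (mod 11).
  i = 5 (α = 4): (4−2)(4−5)(4−7)(4−9) = 2·(−1)·(−3)·(−5) = −30 ≡ 3, so v_5 = 3^{−1} = 4 (mod 11).
  v = [1, 6, 2, 9, 4].
Step 2: syndromes of r = [2, 3, 5, 4, 1] (all sums mod 11).
  S_0 = Σ v_i r_i = 1·2 + 6·3 + 2·5 + 9·4 + 4·1 = 70 ≡ 4.
  S_1 = Σ v_i α_i r_i = 1·2·2 + 6·5·3 + 2·7·5 + 9·9·4 + 4·4·1 = 504 ≡ 9.
  α_i^2 mod 11 = [4, 3, 5, 4, 5].
  S_2 = Σ v_i α_i^2 r_i = 1·4·2 + 6·3·3 + 2·5·5 + 9·4·4 + 4·5·1 = 276 ≡ 1.
  S = (4, 9, 1) ≠ 0, so r is not a codeword (an error is present).
Step 3: locate the error. For a single error e at position i, S_ℓ = v_i·e·α_i^ℓ, so α_err = S_1/S_0.
  S_0^{−1} = 4^{−1} = 3 (mod 11), so α_err = 9·3 = 27 ≡ 5 = α_2. Error position i = 2.
  Consistency check: S_2/S_1 = 1·5 = 5 ≡ 5 = α_err ✓ (single-error assumption holds).
Step 4: error magnitude e = S_0/v_2 = S_0·∏_{j≠2}(α_2 − α_j) = 4·2 = 8 ≡ 8 (mod 11).
Step 5: correct position 2: c_2 = r_2 − e = 3 − 8 ≡ 6 (mod 11). Hence c = [2, 6, 5, 4, 1].
  Check: interpolating c through the α_i gives m(x) = 3 + 5·x (degree < 2) with m(α_i) = c_i for every i, so c is indeed a codeword.


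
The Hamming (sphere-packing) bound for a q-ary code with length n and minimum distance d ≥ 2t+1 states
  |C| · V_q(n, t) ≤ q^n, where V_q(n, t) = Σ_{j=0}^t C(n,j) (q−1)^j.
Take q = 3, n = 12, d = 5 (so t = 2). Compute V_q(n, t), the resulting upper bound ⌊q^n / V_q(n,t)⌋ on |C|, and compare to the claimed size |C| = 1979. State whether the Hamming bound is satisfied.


V_q(n, t) = 289, q^n = 531441, Hamming bound = 1838, |C| = 1979 > bound (violated).

Step 1: Compute V_q(n, t) = Σ_{j=0}^2 C(n, j) (q−1)^j.
  j = 0: C(12,0)·(2)^0 = 1·1 = 1.
  j = 1: C(12,1)·(2)^1 = 12·2 = 24.
  j = 2: C(12,2)·(2)^2 = 66·4 = 264.
  V_q(n, t) = 1 + 24 + 264 = 289.
Step 2: q^n = 3^12 = 531441.
Step 3: Hamming bound ⌊q^n / V_q(n,t)⌋ = ⌊531441/289⌋ = 1838.
Step 4: Compare |C| = 1979 to 1838: violated.
The claimed |C| lies above the Hamming bound, so no 3-ary code of length 12 with d ≥ 5 can have 1979 codewords.


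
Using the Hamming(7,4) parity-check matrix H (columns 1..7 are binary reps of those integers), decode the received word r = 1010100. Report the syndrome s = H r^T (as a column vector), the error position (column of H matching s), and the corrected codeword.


s = (1, 1, 1)^T, error position = 7, corrected codeword c = 1010101

Compute s = H r^T mod 2 one row at a time:
  s_1 = 0 + 1 + 0 + 0 = 1 ≡ 1 (mod 2).
  s_2 = 0 + 1 + 0 + 0 = 1 ≡ 1 (mod 2).
  s_3 = 1 + 1 + 1 + 0 = 3 ≡ 1 (mod 2).
s = (1, 1, 1)^T — this equals column 7 of H (binary 111), so error is at position 7.
Correct: flip bit 7 of r = 1010100 to get c = 1010101.


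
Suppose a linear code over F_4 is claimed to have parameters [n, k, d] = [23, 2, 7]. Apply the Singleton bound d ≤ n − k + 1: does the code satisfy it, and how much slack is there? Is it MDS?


Singleton RHS = n − k + 1 = 22, slack = 15, bound satisfied, not MDS.

Singleton bound: d ≤ n − k + 1.
Here n = 23, k = 2, so n − k + 1 = 22.
Given d = 7, check d ≤ 22: YES.
Slack = (n − k + 1) − d = 15.
The code is NOT MDS (slack = 15 > 0).
Description: the claimed parameters are [23, 2, 7]_4; such a code would be non-MDS.


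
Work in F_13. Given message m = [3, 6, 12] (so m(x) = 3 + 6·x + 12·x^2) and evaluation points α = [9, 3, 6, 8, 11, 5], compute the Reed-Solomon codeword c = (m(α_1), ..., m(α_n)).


c = [2, 12, 3, 0, 0, 8]

Message polynomial: m(x) = 3 + 6·x + 12·x^2 (mod 13).
For each evaluation point α_i, compute m(α_i) mod 13:
  α_1 = 9: Horner steps 12 → 10 → 2, so m(9) = 2.
  α_2 = 3: Horner steps 12 → 3 → 12, so m(3) = 12.
  α_3 = 6: Horner steps 12 → 0 → 3, so m(6) = 3.
  α_4 = 8: Horner steps 12 → 11 → 0, so m(8) = 0.
  α_5 = 11: Horner steps 12 → 8 → 0, so m(11) = 0.
  α_6 = 5: Horner steps 12 → 1 → 8, so m(5) = 8.
Codeword c = [2, 12, 3, 0, 0, 8] ∈ F_13^6.


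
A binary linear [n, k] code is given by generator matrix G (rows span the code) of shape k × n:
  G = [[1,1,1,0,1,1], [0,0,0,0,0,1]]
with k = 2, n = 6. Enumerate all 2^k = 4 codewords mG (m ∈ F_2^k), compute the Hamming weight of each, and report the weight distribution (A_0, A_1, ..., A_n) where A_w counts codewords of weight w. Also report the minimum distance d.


Weight distribution: A_0 = 1, A_1 = 1, A_4 = 1, A_5 = 1. Minimum distance d = 1.

Enumerate all 2^2 = 4 messages m ∈ F_2^2.
For each, compute codeword c = mG in F_2^6, then tally its weight.
  m = 00 → c = 000000, weight = 0.
  m = 10 → c = 111011, weight = 5.
  m = 01 → c = 000001, weight = 1.
  m = 11 → c = 111010, weight = 4.
Tally weights:
  weight 0: 1 codewords.
  weight 1: 1 codewords.
  weight 4: 1 codewords.
  weight 5: 1 codewords.
Minimum distance d = smallest w > 0 with A_w > 0 = 1.
Sanity: Σ A_w = 4 = 2^2 = 4 ✓.


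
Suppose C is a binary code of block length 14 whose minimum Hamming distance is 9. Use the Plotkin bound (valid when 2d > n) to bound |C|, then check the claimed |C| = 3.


Plotkin bound M ≤ 4; given |C| = 3 ≤ bound (satisfied).

Check applicability: 2d = 18, n = 14.
2d − n = 4 > 0, so Plotkin applies.
Compute d/(2d−n) = 9/4 ≈ 2.2500.
⌊d/(2d−n)⌋ = 2.
Plotkin bound: M ≤ 2·2 = 4.
Given |C| = 3, check: satisfied.
This |C| is below the Plotkin bound.


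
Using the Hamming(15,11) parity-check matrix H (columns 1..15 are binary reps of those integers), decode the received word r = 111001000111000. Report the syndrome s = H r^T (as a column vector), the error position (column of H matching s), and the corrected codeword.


s = (1, 0, 1, 1)^T, error position = 11, corrected codeword c = 111001000101000

Compute s = H r^T mod 2 one row at a time:
  s_1 = 0 + 0 + 1 + 1 + 1 + 0 + 0 + 0 = 3 ≡ 1 (mod 2).
  s_2 = 0 + 0 + 1 + 0 + 1 + 0 + 0 + 0 = 2 ≡ 0 (mod 2).
  s_3 = 1 + 1 + 1 + 0 + 1 + 1 + 0 + 0 = 5 ≡ 1 (mod 2).
  s_4 = 1 + 1 + 0 + 0 + 0 + 1 + 0 + 0 = 3 ≡ 1 (mod 2).
s = (1, 0, 1, 1)^T — this equals column 11 of H (binary 1011), so error is at position 11.
Correct: flip bit 11 of r = 111001000111000 to get c = 111001000101000.


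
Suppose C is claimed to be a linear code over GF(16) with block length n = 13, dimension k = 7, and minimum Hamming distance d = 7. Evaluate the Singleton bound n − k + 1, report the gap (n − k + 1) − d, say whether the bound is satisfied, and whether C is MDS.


Singleton RHS = n − k + 1 = 7, slack = 0, bound satisfied, MDS.

Singleton bound: d ≤ n − k + 1.
Here n = 13, k = 7, so n − k + 1 = 7.
Given d = 7, check d ≤ 7: YES.
Slack = (n − k + 1) − d = 0.
The code is MDS (slack = 0).
Description: the claimed parameters are [13, 7, 7]_16; such a code would be MDS (meets Singleton bound).


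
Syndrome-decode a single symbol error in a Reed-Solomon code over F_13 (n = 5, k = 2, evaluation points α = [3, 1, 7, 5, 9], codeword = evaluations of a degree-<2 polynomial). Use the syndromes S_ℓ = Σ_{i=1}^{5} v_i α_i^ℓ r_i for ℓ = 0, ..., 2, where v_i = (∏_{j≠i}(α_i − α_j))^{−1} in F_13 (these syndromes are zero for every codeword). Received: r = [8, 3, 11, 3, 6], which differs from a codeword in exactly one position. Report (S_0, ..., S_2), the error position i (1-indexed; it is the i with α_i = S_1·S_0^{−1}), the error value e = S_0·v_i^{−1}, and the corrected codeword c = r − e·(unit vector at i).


S = (6, 6, 6), error at position 2, error magnitude e = 3, c = [8, 0, 11, 3, 6].

Step 1: column multipliers v_i = (∏_{j≠i}(α_i − α_j))^{−1} mod 13.
  i = 1 (α = 3): (3−1)(3−7)(3−5)(3−9) = 2·(−4)·(−2)·(−6) = −96 ≡ 8, so v_1 = 8^{−1} = 5 (mod 13).
  i = 2 (α = 1): (1−3)(1−7)(1−5)(1−9) = (−2)·(−6)·(−4)·(−8) = 384 ≡ 7, so v_2 = 7^{−1} = 2 (mod 13).
  i = 3 (α = 7): (7−3)(7−1)(7−5)(7−9) = 4·6·2·(−2) = −96 ≡ 8, so v_3 = 8^{−1} = 5 (mod 13).
  i = 4 (α = 5): (5−3)(5−1)(5−7)(5−9) = 2·4·(−2)·(−4) = 64 ≡ 12, so v_4 = 12^{−1} = 12 (mod 13).
  i = 5 (α = 9): (9−3)(9−1)(9−7)(9−5) = 6·8·2·4 = 384 ≡ 7, so v_5 = 7^{−1} = 2 (mod 13).
  v = [5, 2, 5, 12, 2].
Step 2: syndromes of r = [8, 3, 11, 3, 6] (all sums mod 13).
  S_0 = Σ v_i r_i = 5·8 + 2·3 + 5·11 + 12·3 + 2·6 = 149 ≡ 6.
  S_1 = Σ v_i α_i r_i = 5·3·8 + 2·1·3 + 5·7·11 + 12·5·3 + 2·9·6 = 799 ≡ 6.
  α_i^2 mod 13 = [9, 1, 10, 12, 3].
  S_2 = Σ v_i α_i^2 r_i = 5·9·8 + 2·1·3 + 5·10·11 + 12·12·3 + 2·3·6 = 1384 ≡ 6.
  S = (6, 6, 6) ≠ 0, so r is not a codeword (an error is present).
Step 3: locate the error. For a single error e at position i, S_ℓ = v_i·e·α_i^ℓ, so α_err = S_1/S_0.
  S_0^{−1} = 6^{−1} = 11 (mod 13), so α_err = 6·11 = 66 ≡ 1 = α_2. Error position i = 2.
  Consistency check: S_2/S_1 = 6·11 = 66 ≡ 1 = α_err ✓ (single-error assumption holds).
Step 4: error magnitude e = S_0/v_2 = S_0·∏_{j≠2}(α_2 − α_j) = 6·7 = 42 ≡ 3 (mod 13).
Step 5: correct position 2: c_2 = r_2 − e = 3 − 3 ≡ 0 (mod 13). Hence c = [8, 0, 11, 3, 6].
  Check: interpolating c through the α_i gives m(x) = 9 + 4·x (degree < 2) with m(α_i) = c_i for every i, so c is indeed a codeword.


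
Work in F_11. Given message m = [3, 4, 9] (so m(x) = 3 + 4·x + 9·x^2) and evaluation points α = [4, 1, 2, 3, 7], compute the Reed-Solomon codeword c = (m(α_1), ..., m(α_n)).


c = [9, 5, 3, 8, 10]

Message polynomial: m(x) = 3 + 4·x + 9·x^2 (mod 11).
For each evaluation point α_i, compute m(α_i) mod 11:
  α_1 = 4: Horner steps 9 → 7 → 9, so m(4) = 9.
  α_2 = 1: Horner steps 9 → 2 → 5, so m(1) = 5.
  α_3 = 2: Horner steps 9 → 0 → 3, so m(2) = 3.
  α_4 = 3: Horner steps 9 → 9 → 8, so m(3) = 8.
  α_5 = 7: Horner steps 9 → 1 → 10, so m(7) = 10.
Codeword c = [9, 5, 3, 8, 10] ∈ F_11^5.


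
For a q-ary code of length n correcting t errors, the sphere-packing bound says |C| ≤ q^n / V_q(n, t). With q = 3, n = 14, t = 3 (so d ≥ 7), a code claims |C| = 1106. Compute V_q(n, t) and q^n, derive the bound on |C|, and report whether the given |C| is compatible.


V_q(n, t) = 3305, q^n = 4782969, Hamming bound = 1447, |C| = 1106 ≤ bound (satisfied).

Step 1: Compute V_q(n, t) = Σ_{j=0}^3 C(n, j) (q−1)^j.
  j = 0: C(14,0)·(2)^0 = 1·1 = 1.
  j = 1: C(14,1)·(2)^1 = 14·2 = 28.
  j = 2: C(14,2)·(2)^2 = 91·4 = 364.
  j = 3: C(14,3)·(2)^3 = 364·8 = 2912.
  V_q(n, t) = 1 + 28 + 364 + 2912 = 3305.
Step 2: q^n = 3^14 = 4782969.
Step 3: Hamming bound ⌊q^n / V_q(n,t)⌋ = ⌊4782969/3305⌋ = 1447.
Step 4: Compare |C| = 1106 to 1447: satisfied.
The claimed |C| lies below the Hamming bound.


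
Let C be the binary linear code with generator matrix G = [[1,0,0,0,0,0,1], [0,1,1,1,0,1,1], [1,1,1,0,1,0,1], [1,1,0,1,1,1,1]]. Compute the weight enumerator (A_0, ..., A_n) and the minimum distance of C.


Weight distribution: A_0 = 1, A_2 = 3, A_3 = 4, A_4 = 3, A_5 = 4, A_6 = 1. Minimum distance d = 2.

Enumerate all 2^4 = 16 messages m ∈ F_2^4.
For each, compute codeword c = mG in F_2^7, then tally its weight.
  m = 0000 → c = 0000000, weight = 0.
  m = 1000 → c = 1000001, weight = 2.
  m = 0100 → c = 0111011, weight = 5.
  m = 1100 → c = 1111010, weight = 5.
  m = 0010 → c = 1110101, weight = 5.
  m = 1010 → c = 0110100, weight = 3.
  m = 0110 → c = 1001110, weight = 4.
  m = 1110 → c = 0001111, weight = 4.
  m = 0001 → c = 1101111, weight = 6.
  m = 1001 → c = 0101110, weight = 4.
  m = 0101 → c = 1010100, weight = 3.
  m = 1101 → c = 0010101, weight = 3.
  m = 0011 → c = 0011010, weight = 3.
  m = 1011 → c = 1011011, weight = 5.
  m = 0111 → c = 0100001, weight = 2.
  m = 1111 → c = 1100000, weight = 2.
Tally weights:
  weight 0: 1 codewords.
  weight 2: 3 codewords.
  weight 3: 4 codewords.
  weight 4: 3 codewords.
  weight 5: 4 codewords.
  weight 6: 1 codewords.
Minimum distance d = smallest w > 0 with A_w > 0 = 2.
Sanity: Σ A_w = 16 = 2^4 = 16 ✓.
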